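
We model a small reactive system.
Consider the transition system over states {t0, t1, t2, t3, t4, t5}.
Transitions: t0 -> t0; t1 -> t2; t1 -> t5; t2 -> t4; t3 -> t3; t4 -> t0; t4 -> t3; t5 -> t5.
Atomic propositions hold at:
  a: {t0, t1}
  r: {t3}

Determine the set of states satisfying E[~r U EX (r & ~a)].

{t1, t2, t3, t4}

Sat(~r) = {t0, t1, t2, t4, t5}
Sat(~a) = {t2, t3, t4, t5}
Sat(r & ~a) = {t3}
Sat(EX (r & ~a)) = {s : some successor in {t3}} = {t3, t4}
E[~r U EX (r & ~a)]: least fixpoint, start Z0 = Sat(EX (r & ~a)) = {t3, t4}, add states in Sat(~r) with some successor in Z. Z1 = {t2, t3, t4}; Z2 = {t1, t2, t3, t4}; fixed.
Sat(E[~r U EX (r & ~a)]) = {t1, t2, t3, t4}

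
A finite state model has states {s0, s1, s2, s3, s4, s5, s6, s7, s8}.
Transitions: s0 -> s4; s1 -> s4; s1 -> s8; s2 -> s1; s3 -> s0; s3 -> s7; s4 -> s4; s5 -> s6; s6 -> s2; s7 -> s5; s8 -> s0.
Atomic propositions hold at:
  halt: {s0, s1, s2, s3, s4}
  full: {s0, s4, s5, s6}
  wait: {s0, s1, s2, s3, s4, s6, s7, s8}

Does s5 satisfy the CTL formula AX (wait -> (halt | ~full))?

Sat(~full) = {s1, s2, s3, s7, s8}
Sat(halt | ~full) = {s0, s1, s2, s3, s4, s7, s8}
Sat(wait -> (halt | ~full)) = {s0, s1, s2, s3, s4, s5, s7, s8}
Sat(AX (wait -> (halt | ~full))) = {s : every successor in {s0, s1, s2, s3, s4, s5, s7, s8}} = {s0, s1, s2, s3, s4, s6, s7, s8}
s5 ∉ Sat(AX (wait -> (halt | ~full))) = {s0, s1, s2, s3, s4, s6, s7, s8}, so the formula does not hold at s5.

No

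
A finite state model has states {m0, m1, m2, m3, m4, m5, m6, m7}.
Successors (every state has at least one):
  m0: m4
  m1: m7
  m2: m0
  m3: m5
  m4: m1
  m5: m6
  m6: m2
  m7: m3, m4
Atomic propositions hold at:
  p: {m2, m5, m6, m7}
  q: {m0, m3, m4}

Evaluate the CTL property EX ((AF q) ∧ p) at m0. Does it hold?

No

AF q: least fixpoint, start Z0 = {m0, m3, m4}, add states with every successor in Z. Z1 = {m0, m2, m3, m4, m7}; Z2 = {m0, m1, m2, m3, m4, m6, m7}; Z3 = {m0, m1, m2, m3, m4, m5, m6, m7}; fixed.
Sat(AF q) = {m0, m1, m2, m3, m4, m5, m6, m7}
Sat((AF q) ∧ p) = {m2, m5, m6, m7}
Sat(EX ((AF q) ∧ p)) = {s : some successor in {m2, m5, m6, m7}} = {m1, m3, m5, m6}
m0 ∉ Sat(EX ((AF q) ∧ p)) = {m1, m3, m5, m6}, so the formula does not hold at m0.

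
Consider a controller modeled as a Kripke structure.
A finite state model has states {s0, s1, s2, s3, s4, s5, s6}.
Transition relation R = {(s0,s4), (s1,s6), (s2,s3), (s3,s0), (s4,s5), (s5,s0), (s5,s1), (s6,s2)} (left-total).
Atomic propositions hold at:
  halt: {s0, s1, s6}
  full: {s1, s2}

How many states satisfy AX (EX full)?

Sat(EX full) = {s : some successor in {s1, s2}} = {s5, s6}
Sat(AX (EX full)) = {s : every successor in {s5, s6}} = {s1, s4}
|Sat(AX (EX full))| = |{s1, s4}| = 2.

2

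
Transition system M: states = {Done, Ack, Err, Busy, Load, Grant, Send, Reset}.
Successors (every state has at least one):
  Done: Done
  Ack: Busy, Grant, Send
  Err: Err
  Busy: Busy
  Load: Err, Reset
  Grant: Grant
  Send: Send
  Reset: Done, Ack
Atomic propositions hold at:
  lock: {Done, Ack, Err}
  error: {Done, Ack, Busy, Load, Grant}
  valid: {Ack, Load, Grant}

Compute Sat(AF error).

AF error: least fixpoint, start Z0 = {Done, Ack, Busy, Load, Grant}, add states with every successor in Z. Z1 = {Done, Ack, Busy, Load, Grant, Reset}; fixed.
Sat(AF error) = {Done, Ack, Busy, Load, Grant, Reset}

{Done, Ack, Busy, Load, Grant, Reset}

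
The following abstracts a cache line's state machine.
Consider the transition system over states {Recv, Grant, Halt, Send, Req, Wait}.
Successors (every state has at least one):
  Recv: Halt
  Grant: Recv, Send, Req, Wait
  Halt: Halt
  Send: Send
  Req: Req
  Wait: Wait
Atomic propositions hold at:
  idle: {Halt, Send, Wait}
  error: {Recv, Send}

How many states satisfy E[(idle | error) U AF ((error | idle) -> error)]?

4

Sat(idle | error) = {Recv, Halt, Send, Wait}
Sat(error | idle) = {Recv, Halt, Send, Wait}
Sat((error | idle) -> error) = {Recv, Grant, Send, Req}
AF ((error | idle) -> error): least fixpoint, start Z0 = {Recv, Grant, Send, Req}, add states with every successor in Z. Already a fixed point.
Sat(AF ((error | idle) -> error)) = {Recv, Grant, Send, Req}
E[(idle | error) U AF ((error | idle) -> error)]: least fixpoint, start Z0 = Sat(AF ((error | idle) -> error)) = {Recv, Grant, Send, Req}, add states in Sat(idle | error) with some successor in Z. Already a fixed point.
Sat(E[(idle | error) U AF ((error | idle) -> error)]) = {Recv, Grant, Send, Req}
|Sat(E[(idle | error) U AF ((error | idle) -> error)])| = |{Recv, Grant, Send, Req}| = 4.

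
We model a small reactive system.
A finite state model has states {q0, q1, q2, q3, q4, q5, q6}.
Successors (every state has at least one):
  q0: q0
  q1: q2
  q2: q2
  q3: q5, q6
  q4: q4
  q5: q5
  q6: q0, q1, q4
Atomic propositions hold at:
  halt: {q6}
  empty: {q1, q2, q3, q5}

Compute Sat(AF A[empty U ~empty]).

Sat(~empty) = {q0, q4, q6}
A[empty U ~empty]: least fixpoint, start Z0 = Sat(~empty) = {q0, q4, q6}, add states in Sat(empty) with every successor in Z. Already a fixed point.
Sat(A[empty U ~empty]) = {q0, q4, q6}
AF A[empty U ~empty]: least fixpoint, start Z0 = {q0, q4, q6}, add states with every successor in Z. Already a fixed point.
Sat(AF A[empty U ~empty]) = {q0, q4, q6}

{q0, q4, q6}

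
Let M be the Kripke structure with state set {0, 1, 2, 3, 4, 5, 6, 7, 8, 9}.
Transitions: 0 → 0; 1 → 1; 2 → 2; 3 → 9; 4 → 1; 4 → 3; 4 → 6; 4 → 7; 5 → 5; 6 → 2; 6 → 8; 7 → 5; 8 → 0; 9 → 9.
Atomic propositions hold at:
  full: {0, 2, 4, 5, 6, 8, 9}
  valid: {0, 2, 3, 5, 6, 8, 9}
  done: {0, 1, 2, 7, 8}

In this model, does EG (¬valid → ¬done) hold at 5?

Yes

Sat(¬valid) = {1, 4, 7}
Sat(¬done) = {3, 4, 5, 6, 9}
Sat(¬valid → ¬done) = {0, 2, 3, 4, 5, 6, 8, 9}
EG (¬valid → ¬done): greatest fixpoint, start Z0 = {0, 2, 3, 4, 5, 6, 8, 9}, keep only states in Sat with some successor in Z. Already a fixed point.
Sat(EG (¬valid → ¬done)) = {0, 2, 3, 4, 5, 6, 8, 9}
5 ∈ Sat(EG (¬valid → ¬done)) = {0, 2, 3, 4, 5, 6, 8, 9}, so the formula holds at 5.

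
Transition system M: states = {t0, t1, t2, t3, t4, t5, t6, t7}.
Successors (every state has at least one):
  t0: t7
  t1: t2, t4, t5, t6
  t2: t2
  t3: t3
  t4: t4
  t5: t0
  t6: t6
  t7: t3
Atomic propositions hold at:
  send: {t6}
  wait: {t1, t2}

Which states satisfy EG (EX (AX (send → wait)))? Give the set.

{t0, t1, t2, t3, t4, t5, t7}

Sat(send → wait) = {t0, t1, t2, t3, t4, t5, t7}
Sat(AX (send → wait)) = {s : every successor in {t0, t1, t2, t3, t4, t5, t7}} = {t0, t2, t3, t4, t5, t7}
Sat(EX (AX (send → wait))) = {s : some successor in {t0, t2, t3, t4, t5, t7}} = {t0, t1, t2, t3, t4, t5, t7}
EG (EX (AX (send → wait))): greatest fixpoint, start Z0 = {t0, t1, t2, t3, t4, t5, t7}, keep only states in Sat with some successor in Z. Already a fixed point.
Sat(EG (EX (AX (send → wait)))) = {t0, t1, t2, t3, t4, t5, t7}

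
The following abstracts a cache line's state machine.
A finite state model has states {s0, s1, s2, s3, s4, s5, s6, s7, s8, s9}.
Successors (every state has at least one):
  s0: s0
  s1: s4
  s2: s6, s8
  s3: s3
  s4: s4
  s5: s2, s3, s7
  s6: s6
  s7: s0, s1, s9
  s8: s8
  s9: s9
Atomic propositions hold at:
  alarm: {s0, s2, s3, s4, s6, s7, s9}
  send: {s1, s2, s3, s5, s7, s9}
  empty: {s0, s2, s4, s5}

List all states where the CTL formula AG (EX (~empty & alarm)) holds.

{s3, s6, s9}

Sat(~empty) = {s1, s3, s6, s7, s8, s9}
Sat(~empty & alarm) = {s3, s6, s7, s9}
Sat(EX (~empty & alarm)) = {s : some successor in {s3, s6, s7, s9}} = {s2, s3, s5, s6, s7, s9}
AG (EX (~empty & alarm)): greatest fixpoint, start Z0 = {s2, s3, s5, s6, s7, s9}, keep only states in Sat with every successor in Z. Z1 = {s3, s5, s6, s9}; Z2 = {s3, s6, s9}; fixed.
Sat(AG (EX (~empty & alarm))) = {s3, s6, s9}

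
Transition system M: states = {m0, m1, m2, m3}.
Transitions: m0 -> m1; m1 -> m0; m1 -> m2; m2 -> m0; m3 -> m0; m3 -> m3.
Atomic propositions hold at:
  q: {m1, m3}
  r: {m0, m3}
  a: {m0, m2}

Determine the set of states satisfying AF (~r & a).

Sat(~r) = {m1, m2}
Sat(~r & a) = {m2}
AF (~r & a): least fixpoint, start Z0 = {m2}, add states with every successor in Z. Already a fixed point.
Sat(AF (~r & a)) = {m2}

{m2}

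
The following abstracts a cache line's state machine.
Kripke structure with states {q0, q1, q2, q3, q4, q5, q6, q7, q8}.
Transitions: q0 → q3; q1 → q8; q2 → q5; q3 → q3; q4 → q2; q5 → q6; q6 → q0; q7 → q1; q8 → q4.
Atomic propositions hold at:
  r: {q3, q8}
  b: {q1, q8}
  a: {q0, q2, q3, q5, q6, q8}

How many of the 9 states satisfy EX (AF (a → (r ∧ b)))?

3

Sat(r ∧ b) = {q8}
Sat(a → (r ∧ b)) = {q1, q4, q7, q8}
AF (a → (r ∧ b)): least fixpoint, start Z0 = {q1, q4, q7, q8}, add states with every successor in Z. Already a fixed point.
Sat(AF (a → (r ∧ b))) = {q1, q4, q7, q8}
Sat(EX (AF (a → (r ∧ b)))) = {s : some successor in {q1, q4, q7, q8}} = {q1, q7, q8}
|Sat(EX (AF (a → (r ∧ b))))| = |{q1, q7, q8}| = 3.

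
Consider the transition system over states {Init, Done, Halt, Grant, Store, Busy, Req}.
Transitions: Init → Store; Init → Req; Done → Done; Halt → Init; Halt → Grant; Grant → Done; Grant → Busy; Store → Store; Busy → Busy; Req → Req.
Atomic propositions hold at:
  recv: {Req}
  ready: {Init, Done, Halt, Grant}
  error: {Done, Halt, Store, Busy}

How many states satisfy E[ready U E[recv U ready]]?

4

E[recv U ready]: least fixpoint, start Z0 = Sat(ready) = {Init, Done, Halt, Grant}, add states in Sat(recv) with some successor in Z. Already a fixed point.
Sat(E[recv U ready]) = {Init, Done, Halt, Grant}
E[ready U E[recv U ready]]: least fixpoint, start Z0 = Sat(E[recv U ready]) = {Init, Done, Halt, Grant}, add states in Sat(ready) with some successor in Z. Already a fixed point.
Sat(E[ready U E[recv U ready]]) = {Init, Done, Halt, Grant}
|Sat(E[ready U E[recv U ready]])| = |{Init, Done, Halt, Grant}| = 4.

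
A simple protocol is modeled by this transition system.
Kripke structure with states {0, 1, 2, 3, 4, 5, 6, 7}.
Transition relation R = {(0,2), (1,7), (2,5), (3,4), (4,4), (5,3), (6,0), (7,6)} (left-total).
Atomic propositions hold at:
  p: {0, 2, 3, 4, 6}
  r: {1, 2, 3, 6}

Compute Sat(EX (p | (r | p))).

{0, 3, 4, 5, 6, 7}

Sat(r | p) = {0, 1, 2, 3, 4, 6}
Sat(p | (r | p)) = {0, 1, 2, 3, 4, 6}
Sat(EX (p | (r | p))) = {s : some successor in {0, 1, 2, 3, 4, 6}} = {0, 3, 4, 5, 6, 7}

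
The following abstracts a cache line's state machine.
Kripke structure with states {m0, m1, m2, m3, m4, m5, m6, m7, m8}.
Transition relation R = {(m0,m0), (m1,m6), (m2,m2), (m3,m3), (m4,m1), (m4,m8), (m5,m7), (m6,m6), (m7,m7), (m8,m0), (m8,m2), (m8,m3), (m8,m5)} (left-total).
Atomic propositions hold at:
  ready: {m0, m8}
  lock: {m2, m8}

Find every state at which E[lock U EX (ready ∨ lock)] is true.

{m0, m2, m4, m8}

Sat(ready ∨ lock) = {m0, m2, m8}
Sat(EX (ready ∨ lock)) = {s : some successor in {m0, m2, m8}} = {m0, m2, m4, m8}
E[lock U EX (ready ∨ lock)]: least fixpoint, start Z0 = Sat(EX (ready ∨ lock)) = {m0, m2, m4, m8}, add states in Sat(lock) with some successor in Z. Already a fixed point.
Sat(E[lock U EX (ready ∨ lock)]) = {m0, m2, m4, m8}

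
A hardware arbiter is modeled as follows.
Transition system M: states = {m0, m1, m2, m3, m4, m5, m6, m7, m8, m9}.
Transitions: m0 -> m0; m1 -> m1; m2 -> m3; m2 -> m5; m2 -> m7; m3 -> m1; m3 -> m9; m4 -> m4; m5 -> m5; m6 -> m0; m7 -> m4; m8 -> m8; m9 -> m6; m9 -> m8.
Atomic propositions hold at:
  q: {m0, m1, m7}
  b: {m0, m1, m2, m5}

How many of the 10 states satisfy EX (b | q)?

6

Sat(b | q) = {m0, m1, m2, m5, m7}
Sat(EX (b | q)) = {s : some successor in {m0, m1, m2, m5, m7}} = {m0, m1, m2, m3, m5, m6}
|Sat(EX (b | q))| = |{m0, m1, m2, m3, m5, m6}| = 6.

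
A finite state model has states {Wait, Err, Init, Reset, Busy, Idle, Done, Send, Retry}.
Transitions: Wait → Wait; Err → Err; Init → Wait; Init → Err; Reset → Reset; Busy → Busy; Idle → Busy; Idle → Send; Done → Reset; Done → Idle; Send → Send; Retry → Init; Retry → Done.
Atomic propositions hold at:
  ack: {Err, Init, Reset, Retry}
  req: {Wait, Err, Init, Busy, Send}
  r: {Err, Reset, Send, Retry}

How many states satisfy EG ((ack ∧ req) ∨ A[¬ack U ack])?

Sat(ack ∧ req) = {Err, Init}
Sat(¬ack) = {Wait, Busy, Idle, Done, Send}
A[¬ack U ack]: least fixpoint, start Z0 = Sat(ack) = {Err, Init, Reset, Retry}, add states in Sat(¬ack) with every successor in Z. Already a fixed point.
Sat(A[¬ack U ack]) = {Err, Init, Reset, Retry}
Sat((ack ∧ req) ∨ A[¬ack U ack]) = {Err, Init, Reset, Retry}
EG ((ack ∧ req) ∨ A[¬ack U ack]): greatest fixpoint, start Z0 = {Err, Init, Reset, Retry}, keep only states in Sat with some successor in Z. Already a fixed point.
Sat(EG ((ack ∧ req) ∨ A[¬ack U ack])) = {Err, Init, Reset, Retry}
|Sat(EG ((ack ∧ req) ∨ A[¬ack U ack]))| = |{Err, Init, Reset, Retry}| = 4.

4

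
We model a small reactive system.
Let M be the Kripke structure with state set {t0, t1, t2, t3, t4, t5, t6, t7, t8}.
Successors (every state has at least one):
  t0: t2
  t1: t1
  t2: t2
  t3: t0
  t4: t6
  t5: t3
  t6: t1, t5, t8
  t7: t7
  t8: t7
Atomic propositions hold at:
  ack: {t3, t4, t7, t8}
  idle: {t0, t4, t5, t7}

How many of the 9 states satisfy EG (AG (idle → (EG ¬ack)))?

4

Sat(¬ack) = {t0, t1, t2, t5, t6}
EG ¬ack: greatest fixpoint, start Z0 = {t0, t1, t2, t5, t6}, keep only states in Sat with some successor in Z. Z1 = {t0, t1, t2, t6}; fixed.
Sat(EG ¬ack) = {t0, t1, t2, t6}
Sat(idle → (EG ¬ack)) = {t0, t1, t2, t3, t6, t8}
AG (idle → (EG ¬ack)): greatest fixpoint, start Z0 = {t0, t1, t2, t3, t6, t8}, keep only states in Sat with every successor in Z. Z1 = {t0, t1, t2, t3}; fixed.
Sat(AG (idle → (EG ¬ack))) = {t0, t1, t2, t3}
EG (AG (idle → (EG ¬ack))): greatest fixpoint, start Z0 = {t0, t1, t2, t3}, keep only states in Sat with some successor in Z. Already a fixed point.
Sat(EG (AG (idle → (EG ¬ack)))) = {t0, t1, t2, t3}
|Sat(EG (AG (idle → (EG ¬ack))))| = |{t0, t1, t2, t3}| = 4.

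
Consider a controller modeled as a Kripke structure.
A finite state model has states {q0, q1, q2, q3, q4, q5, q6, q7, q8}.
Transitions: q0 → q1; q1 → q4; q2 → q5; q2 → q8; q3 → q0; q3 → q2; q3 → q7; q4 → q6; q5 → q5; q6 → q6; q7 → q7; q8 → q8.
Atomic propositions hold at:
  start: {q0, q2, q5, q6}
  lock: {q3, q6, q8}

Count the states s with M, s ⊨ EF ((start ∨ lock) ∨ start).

8

Sat(start ∨ lock) = {q0, q2, q3, q5, q6, q8}
Sat((start ∨ lock) ∨ start) = {q0, q2, q3, q5, q6, q8}
EF ((start ∨ lock) ∨ start): least fixpoint, start Z0 = {q0, q2, q3, q5, q6, q8}, add states with some successor in Z. Z1 = {q0, q2, q3, q4, q5, q6, q8}; Z2 = {q0, q1, q2, q3, q4, q5, q6, q8}; fixed.
Sat(EF ((start ∨ lock) ∨ start)) = {q0, q1, q2, q3, q4, q5, q6, q8}
|Sat(EF ((start ∨ lock) ∨ start))| = |{q0, q1, q2, q3, q4, q5, q6, q8}| = 8.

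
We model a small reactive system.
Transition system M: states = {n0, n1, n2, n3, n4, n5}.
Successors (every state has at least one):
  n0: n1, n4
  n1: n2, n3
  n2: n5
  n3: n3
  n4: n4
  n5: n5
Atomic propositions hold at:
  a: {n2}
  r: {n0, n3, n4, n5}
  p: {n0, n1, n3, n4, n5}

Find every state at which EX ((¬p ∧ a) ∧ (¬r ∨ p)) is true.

Sat(¬p) = {n2}
Sat(¬p ∧ a) = {n2}
Sat(¬r) = {n1, n2}
Sat(¬r ∨ p) = {n0, n1, n2, n3, n4, n5}
Sat((¬p ∧ a) ∧ (¬r ∨ p)) = {n2}
Sat(EX ((¬p ∧ a) ∧ (¬r ∨ p))) = {s : some successor in {n2}} = {n1}

{n1}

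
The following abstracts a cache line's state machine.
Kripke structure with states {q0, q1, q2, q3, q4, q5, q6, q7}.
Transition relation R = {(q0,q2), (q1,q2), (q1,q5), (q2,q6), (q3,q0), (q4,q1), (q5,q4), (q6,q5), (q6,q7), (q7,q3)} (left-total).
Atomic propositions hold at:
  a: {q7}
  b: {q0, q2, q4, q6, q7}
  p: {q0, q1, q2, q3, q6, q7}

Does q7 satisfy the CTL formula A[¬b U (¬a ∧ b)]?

Sat(¬b) = {q1, q3, q5}
Sat(¬a) = {q0, q1, q2, q3, q4, q5, q6}
Sat(¬a ∧ b) = {q0, q2, q4, q6}
A[¬b U (¬a ∧ b)]: least fixpoint, start Z0 = Sat((¬a ∧ b)) = {q0, q2, q4, q6}, add states in Sat(¬b) with every successor in Z. Z1 = {q0, q2, q3, q4, q5, q6}; Z2 = {q0, q1, q2, q3, q4, q5, q6}; fixed.
Sat(A[¬b U (¬a ∧ b)]) = {q0, q1, q2, q3, q4, q5, q6}
q7 ∉ Sat(A[¬b U (¬a ∧ b)]) = {q0, q1, q2, q3, q4, q5, q6}, so the formula does not hold at q7.

No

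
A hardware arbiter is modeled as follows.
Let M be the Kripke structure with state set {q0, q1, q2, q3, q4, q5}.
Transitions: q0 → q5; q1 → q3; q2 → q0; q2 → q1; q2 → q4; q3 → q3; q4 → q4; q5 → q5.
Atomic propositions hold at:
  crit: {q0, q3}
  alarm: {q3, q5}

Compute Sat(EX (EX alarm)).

{q0, q1, q2, q3, q5}

Sat(EX alarm) = {s : some successor in {q3, q5}} = {q0, q1, q3, q5}
Sat(EX (EX alarm)) = {s : some successor in {q0, q1, q3, q5}} = {q0, q1, q2, q3, q5}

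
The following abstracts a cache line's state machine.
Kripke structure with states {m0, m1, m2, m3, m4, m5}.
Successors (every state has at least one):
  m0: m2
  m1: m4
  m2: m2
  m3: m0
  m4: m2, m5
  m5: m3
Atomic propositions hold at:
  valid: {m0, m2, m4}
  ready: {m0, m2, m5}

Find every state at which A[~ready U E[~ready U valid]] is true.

{m0, m1, m2, m3, m4}

Sat(~ready) = {m1, m3, m4}
E[~ready U valid]: least fixpoint, start Z0 = Sat(valid) = {m0, m2, m4}, add states in Sat(~ready) with some successor in Z. Z1 = {m0, m1, m2, m3, m4}; fixed.
Sat(E[~ready U valid]) = {m0, m1, m2, m3, m4}
A[~ready U E[~ready U valid]]: least fixpoint, start Z0 = Sat(E[~ready U valid]) = {m0, m1, m2, m3, m4}, add states in Sat(~ready) with every successor in Z. Already a fixed point.
Sat(A[~ready U E[~ready U valid]]) = {m0, m1, m2, m3, m4}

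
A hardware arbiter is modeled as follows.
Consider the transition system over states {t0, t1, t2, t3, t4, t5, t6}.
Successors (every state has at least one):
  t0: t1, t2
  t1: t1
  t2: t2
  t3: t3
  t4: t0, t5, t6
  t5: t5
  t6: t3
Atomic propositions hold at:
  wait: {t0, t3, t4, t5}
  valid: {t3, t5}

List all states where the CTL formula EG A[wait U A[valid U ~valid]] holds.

Sat(~valid) = {t0, t1, t2, t4, t6}
A[valid U ~valid]: least fixpoint, start Z0 = Sat(~valid) = {t0, t1, t2, t4, t6}, add states in Sat(valid) with every successor in Z. Already a fixed point.
Sat(A[valid U ~valid]) = {t0, t1, t2, t4, t6}
A[wait U A[valid U ~valid]]: least fixpoint, start Z0 = Sat(A[valid U ~valid]) = {t0, t1, t2, t4, t6}, add states in Sat(wait) with every successor in Z. Already a fixed point.
Sat(A[wait U A[valid U ~valid]]) = {t0, t1, t2, t4, t6}
EG A[wait U A[valid U ~valid]]: greatest fixpoint, start Z0 = {t0, t1, t2, t4, t6}, keep only states in Sat with some successor in Z. Z1 = {t0, t1, t2, t4}; fixed.
Sat(EG A[wait U A[valid U ~valid]]) = {t0, t1, t2, t4}

{t0, t1, t2, t4}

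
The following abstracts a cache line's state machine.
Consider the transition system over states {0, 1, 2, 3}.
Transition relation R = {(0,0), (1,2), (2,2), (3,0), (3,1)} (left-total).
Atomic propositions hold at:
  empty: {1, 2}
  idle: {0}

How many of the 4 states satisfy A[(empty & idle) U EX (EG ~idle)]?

3

Sat(empty & idle) = ∅
Sat(~idle) = {1, 2, 3}
EG ~idle: greatest fixpoint, start Z0 = {1, 2, 3}, keep only states in Sat with some successor in Z. Already a fixed point.
Sat(EG ~idle) = {1, 2, 3}
Sat(EX (EG ~idle)) = {s : some successor in {1, 2, 3}} = {1, 2, 3}
A[(empty & idle) U EX (EG ~idle)]: least fixpoint, start Z0 = Sat(EX (EG ~idle)) = {1, 2, 3}, add states in Sat(empty & idle) with every successor in Z. Already a fixed point.
Sat(A[(empty & idle) U EX (EG ~idle)]) = {1, 2, 3}
|Sat(A[(empty & idle) U EX (EG ~idle)])| = |{1, 2, 3}| = 3.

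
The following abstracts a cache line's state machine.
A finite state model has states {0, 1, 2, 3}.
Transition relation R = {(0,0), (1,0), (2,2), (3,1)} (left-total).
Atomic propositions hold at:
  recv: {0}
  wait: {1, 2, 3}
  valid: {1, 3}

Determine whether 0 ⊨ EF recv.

Yes

EF recv: least fixpoint, start Z0 = {0}, add states with some successor in Z. Z1 = {0, 1}; Z2 = {0, 1, 3}; fixed.
Sat(EF recv) = {0, 1, 3}
0 ∈ Sat(EF recv) = {0, 1, 3}, so the formula holds at 0.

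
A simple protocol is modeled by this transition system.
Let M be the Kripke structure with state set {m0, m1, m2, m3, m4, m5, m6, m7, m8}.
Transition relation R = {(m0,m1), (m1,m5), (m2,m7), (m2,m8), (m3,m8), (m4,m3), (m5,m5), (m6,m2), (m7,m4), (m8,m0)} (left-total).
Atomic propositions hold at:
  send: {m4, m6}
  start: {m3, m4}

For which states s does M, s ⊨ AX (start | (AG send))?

AG send: greatest fixpoint, start Z0 = {m4, m6}, keep only states in Sat with every successor in Z. Z1 = ∅; fixed.
Sat(AG send) = ∅
Sat(start | (AG send)) = {m3, m4}
Sat(AX (start | (AG send))) = {s : every successor in {m3, m4}} = {m4, m7}

{m4, m7}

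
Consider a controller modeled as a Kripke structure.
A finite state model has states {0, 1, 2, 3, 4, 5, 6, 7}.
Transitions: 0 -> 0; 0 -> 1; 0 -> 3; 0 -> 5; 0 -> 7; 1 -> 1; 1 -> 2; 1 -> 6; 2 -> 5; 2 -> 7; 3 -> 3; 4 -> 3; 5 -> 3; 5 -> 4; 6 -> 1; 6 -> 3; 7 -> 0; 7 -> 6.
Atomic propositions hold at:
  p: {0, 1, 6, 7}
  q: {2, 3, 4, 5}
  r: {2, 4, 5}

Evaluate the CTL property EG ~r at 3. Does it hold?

Sat(~r) = {0, 1, 3, 6, 7}
EG ~r: greatest fixpoint, start Z0 = {0, 1, 3, 6, 7}, keep only states in Sat with some successor in Z. Already a fixed point.
Sat(EG ~r) = {0, 1, 3, 6, 7}
3 ∈ Sat(EG ~r) = {0, 1, 3, 6, 7}, so the formula holds at 3.

Yes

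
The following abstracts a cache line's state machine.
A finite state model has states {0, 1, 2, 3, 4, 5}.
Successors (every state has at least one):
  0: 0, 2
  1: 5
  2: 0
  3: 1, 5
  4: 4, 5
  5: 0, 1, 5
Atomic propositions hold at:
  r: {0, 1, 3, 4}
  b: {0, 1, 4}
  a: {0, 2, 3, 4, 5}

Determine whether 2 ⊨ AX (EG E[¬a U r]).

Yes

Sat(¬a) = {1}
E[¬a U r]: least fixpoint, start Z0 = Sat(r) = {0, 1, 3, 4}, add states in Sat(¬a) with some successor in Z. Already a fixed point.
Sat(E[¬a U r]) = {0, 1, 3, 4}
EG E[¬a U r]: greatest fixpoint, start Z0 = {0, 1, 3, 4}, keep only states in Sat with some successor in Z. Z1 = {0, 3, 4}; Z2 = {0, 4}; fixed.
Sat(EG E[¬a U r]) = {0, 4}
Sat(AX (EG E[¬a U r])) = {s : every successor in {0, 4}} = {2}
2 ∈ Sat(AX (EG E[¬a U r])) = {2}, so the formula holds at 2.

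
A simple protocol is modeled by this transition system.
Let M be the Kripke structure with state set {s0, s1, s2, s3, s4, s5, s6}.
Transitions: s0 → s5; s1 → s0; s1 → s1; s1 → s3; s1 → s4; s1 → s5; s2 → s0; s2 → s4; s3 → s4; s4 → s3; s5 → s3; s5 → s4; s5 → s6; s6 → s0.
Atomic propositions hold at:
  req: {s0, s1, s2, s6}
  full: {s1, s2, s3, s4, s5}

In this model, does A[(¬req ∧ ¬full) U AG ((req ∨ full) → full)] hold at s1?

No

Sat(¬req) = {s3, s4, s5}
Sat(¬full) = {s0, s6}
Sat(¬req ∧ ¬full) = ∅
Sat(req ∨ full) = {s0, s1, s2, s3, s4, s5, s6}
Sat((req ∨ full) → full) = {s1, s2, s3, s4, s5}
AG ((req ∨ full) → full): greatest fixpoint, start Z0 = {s1, s2, s3, s4, s5}, keep only states in Sat with every successor in Z. Z1 = {s3, s4}; fixed.
Sat(AG ((req ∨ full) → full)) = {s3, s4}
A[(¬req ∧ ¬full) U AG ((req ∨ full) → full)]: least fixpoint, start Z0 = Sat(AG ((req ∨ full) → full)) = {s3, s4}, add states in Sat(¬req ∧ ¬full) with every successor in Z. Already a fixed point.
Sat(A[(¬req ∧ ¬full) U AG ((req ∨ full) → full)]) = {s3, s4}
s1 ∉ Sat(A[(¬req ∧ ¬full) U AG ((req ∨ full) → full)]) = {s3, s4}, so the formula does not hold at s1.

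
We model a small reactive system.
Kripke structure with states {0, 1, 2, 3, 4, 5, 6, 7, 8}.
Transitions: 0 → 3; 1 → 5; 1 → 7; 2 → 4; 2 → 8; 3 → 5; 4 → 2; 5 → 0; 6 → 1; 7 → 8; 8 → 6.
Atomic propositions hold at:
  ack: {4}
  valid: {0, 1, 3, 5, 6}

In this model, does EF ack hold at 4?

Yes

EF ack: least fixpoint, start Z0 = {4}, add states with some successor in Z. Z1 = {2, 4}; fixed.
Sat(EF ack) = {2, 4}
4 ∈ Sat(EF ack) = {2, 4}, so the formula holds at 4.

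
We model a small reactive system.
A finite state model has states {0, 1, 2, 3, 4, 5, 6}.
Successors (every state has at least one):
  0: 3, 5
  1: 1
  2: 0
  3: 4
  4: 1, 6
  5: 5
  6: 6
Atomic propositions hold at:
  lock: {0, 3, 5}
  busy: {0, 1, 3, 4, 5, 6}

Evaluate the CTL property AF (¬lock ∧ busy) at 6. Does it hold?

Sat(¬lock) = {1, 2, 4, 6}
Sat(¬lock ∧ busy) = {1, 4, 6}
AF (¬lock ∧ busy): least fixpoint, start Z0 = {1, 4, 6}, add states with every successor in Z. Z1 = {1, 3, 4, 6}; fixed.
Sat(AF (¬lock ∧ busy)) = {1, 3, 4, 6}
6 ∈ Sat(AF (¬lock ∧ busy)) = {1, 3, 4, 6}, so the formula holds at 6.

Yes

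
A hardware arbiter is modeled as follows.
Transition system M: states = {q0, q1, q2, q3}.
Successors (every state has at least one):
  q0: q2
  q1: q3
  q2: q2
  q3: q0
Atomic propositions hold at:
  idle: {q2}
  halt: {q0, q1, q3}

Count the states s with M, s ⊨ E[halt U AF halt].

AF halt: least fixpoint, start Z0 = {q0, q1, q3}, add states with every successor in Z. Already a fixed point.
Sat(AF halt) = {q0, q1, q3}
E[halt U AF halt]: least fixpoint, start Z0 = Sat(AF halt) = {q0, q1, q3}, add states in Sat(halt) with some successor in Z. Already a fixed point.
Sat(E[halt U AF halt]) = {q0, q1, q3}
|Sat(E[halt U AF halt])| = |{q0, q1, q3}| = 3.

3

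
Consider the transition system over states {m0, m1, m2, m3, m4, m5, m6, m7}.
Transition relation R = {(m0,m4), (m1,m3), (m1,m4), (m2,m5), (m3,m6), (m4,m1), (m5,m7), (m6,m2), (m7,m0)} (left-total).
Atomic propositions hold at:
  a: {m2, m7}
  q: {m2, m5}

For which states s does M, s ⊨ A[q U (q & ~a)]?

{m2, m5}

Sat(~a) = {m0, m1, m3, m4, m5, m6}
Sat(q & ~a) = {m5}
A[q U (q & ~a)]: least fixpoint, start Z0 = Sat((q & ~a)) = {m5}, add states in Sat(q) with every successor in Z. Z1 = {m2, m5}; fixed.
Sat(A[q U (q & ~a)]) = {m2, m5}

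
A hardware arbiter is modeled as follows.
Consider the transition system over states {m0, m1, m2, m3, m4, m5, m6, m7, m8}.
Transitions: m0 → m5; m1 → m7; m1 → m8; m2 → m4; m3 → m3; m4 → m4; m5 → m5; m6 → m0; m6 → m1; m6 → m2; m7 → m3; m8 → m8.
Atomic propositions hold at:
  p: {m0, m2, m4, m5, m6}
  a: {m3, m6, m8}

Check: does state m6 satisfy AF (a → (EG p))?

EG p: greatest fixpoint, start Z0 = {m0, m2, m4, m5, m6}, keep only states in Sat with some successor in Z. Already a fixed point.
Sat(EG p) = {m0, m2, m4, m5, m6}
Sat(a → (EG p)) = {m0, m1, m2, m4, m5, m6, m7}
AF (a → (EG p)): least fixpoint, start Z0 = {m0, m1, m2, m4, m5, m6, m7}, add states with every successor in Z. Already a fixed point.
Sat(AF (a → (EG p))) = {m0, m1, m2, m4, m5, m6, m7}
m6 ∈ Sat(AF (a → (EG p))) = {m0, m1, m2, m4, m5, m6, m7}, so the formula holds at m6.

Yes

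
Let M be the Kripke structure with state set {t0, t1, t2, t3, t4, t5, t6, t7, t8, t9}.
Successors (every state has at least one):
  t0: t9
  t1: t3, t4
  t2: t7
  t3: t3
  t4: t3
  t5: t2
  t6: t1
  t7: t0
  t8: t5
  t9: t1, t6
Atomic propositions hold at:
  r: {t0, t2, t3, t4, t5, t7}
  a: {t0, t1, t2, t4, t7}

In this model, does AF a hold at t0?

AF a: least fixpoint, start Z0 = {t0, t1, t2, t4, t7}, add states with every successor in Z. Z1 = {t0, t1, t2, t4, t5, t6, t7}; Z2 = {t0, t1, t2, t4, t5, t6, t7, t8, t9}; fixed.
Sat(AF a) = {t0, t1, t2, t4, t5, t6, t7, t8, t9}
t0 ∈ Sat(AF a) = {t0, t1, t2, t4, t5, t6, t7, t8, t9}, so the formula holds at t0.

Yes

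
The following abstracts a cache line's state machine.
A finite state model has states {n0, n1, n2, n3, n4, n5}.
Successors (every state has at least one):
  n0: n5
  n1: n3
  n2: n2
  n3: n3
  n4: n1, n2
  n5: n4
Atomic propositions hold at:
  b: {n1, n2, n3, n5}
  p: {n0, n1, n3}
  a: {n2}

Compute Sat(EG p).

{n1, n3}

EG p: greatest fixpoint, start Z0 = {n0, n1, n3}, keep only states in Sat with some successor in Z. Z1 = {n1, n3}; fixed.
Sat(EG p) = {n1, n3}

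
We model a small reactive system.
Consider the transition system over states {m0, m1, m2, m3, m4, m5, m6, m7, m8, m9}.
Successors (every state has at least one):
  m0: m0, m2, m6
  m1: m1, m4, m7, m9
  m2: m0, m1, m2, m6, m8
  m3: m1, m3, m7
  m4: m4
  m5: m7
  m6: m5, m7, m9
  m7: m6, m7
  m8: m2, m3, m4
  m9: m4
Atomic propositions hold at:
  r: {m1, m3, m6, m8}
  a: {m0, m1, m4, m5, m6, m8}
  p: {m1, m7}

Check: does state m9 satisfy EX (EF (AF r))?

No

AF r: least fixpoint, start Z0 = {m1, m3, m6, m8}, add states with every successor in Z. Already a fixed point.
Sat(AF r) = {m1, m3, m6, m8}
EF (AF r): least fixpoint, start Z0 = {m1, m3, m6, m8}, add states with some successor in Z. Z1 = {m0, m1, m2, m3, m6, m7, m8}; Z2 = {m0, m1, m2, m3, m5, m6, m7, m8}; fixed.
Sat(EF (AF r)) = {m0, m1, m2, m3, m5, m6, m7, m8}
Sat(EX (EF (AF r))) = {s : some successor in {m0, m1, m2, m3, m5, m6, m7, m8}} = {m0, m1, m2, m3, m5, m6, m7, m8}
m9 ∉ Sat(EX (EF (AF r))) = {m0, m1, m2, m3, m5, m6, m7, m8}, so the formula does not hold at m9.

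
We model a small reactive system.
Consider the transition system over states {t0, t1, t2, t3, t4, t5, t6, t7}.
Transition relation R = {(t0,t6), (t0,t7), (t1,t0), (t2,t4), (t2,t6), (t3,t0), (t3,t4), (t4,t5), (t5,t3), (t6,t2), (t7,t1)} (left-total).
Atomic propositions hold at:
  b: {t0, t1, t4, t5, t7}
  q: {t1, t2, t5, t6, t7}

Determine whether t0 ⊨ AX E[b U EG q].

EG q: greatest fixpoint, start Z0 = {t1, t2, t5, t6, t7}, keep only states in Sat with some successor in Z. Z1 = {t2, t6, t7}; Z2 = {t2, t6}; fixed.
Sat(EG q) = {t2, t6}
E[b U EG q]: least fixpoint, start Z0 = Sat(EG q) = {t2, t6}, add states in Sat(b) with some successor in Z. Z1 = {t0, t2, t6}; Z2 = {t0, t1, t2, t6}; Z3 = {t0, t1, t2, t6, t7}; fixed.
Sat(E[b U EG q]) = {t0, t1, t2, t6, t7}
Sat(AX E[b U EG q]) = {s : every successor in {t0, t1, t2, t6, t7}} = {t0, t1, t6, t7}
t0 ∈ Sat(AX E[b U EG q]) = {t0, t1, t6, t7}, so the formula holds at t0.

Yes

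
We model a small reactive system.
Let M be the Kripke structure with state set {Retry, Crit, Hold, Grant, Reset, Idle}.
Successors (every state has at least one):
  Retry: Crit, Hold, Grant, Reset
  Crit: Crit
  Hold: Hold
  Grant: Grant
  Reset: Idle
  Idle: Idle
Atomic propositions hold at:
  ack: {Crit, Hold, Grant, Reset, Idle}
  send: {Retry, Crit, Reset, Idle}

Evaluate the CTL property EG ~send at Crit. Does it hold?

Sat(~send) = {Hold, Grant}
EG ~send: greatest fixpoint, start Z0 = {Hold, Grant}, keep only states in Sat with some successor in Z. Already a fixed point.
Sat(EG ~send) = {Hold, Grant}
Crit ∉ Sat(EG ~send) = {Hold, Grant}, so the formula does not hold at Crit.

No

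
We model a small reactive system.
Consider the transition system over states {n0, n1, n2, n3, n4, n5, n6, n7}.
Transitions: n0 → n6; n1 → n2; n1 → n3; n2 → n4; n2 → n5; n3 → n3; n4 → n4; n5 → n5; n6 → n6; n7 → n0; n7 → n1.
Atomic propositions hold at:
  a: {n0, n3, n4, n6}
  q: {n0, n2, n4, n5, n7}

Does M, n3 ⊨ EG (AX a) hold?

Sat(AX a) = {s : every successor in {n0, n3, n4, n6}} = {n0, n3, n4, n6}
EG (AX a): greatest fixpoint, start Z0 = {n0, n3, n4, n6}, keep only states in Sat with some successor in Z. Already a fixed point.
Sat(EG (AX a)) = {n0, n3, n4, n6}
n3 ∈ Sat(EG (AX a)) = {n0, n3, n4, n6}, so the formula holds at n3.

Yes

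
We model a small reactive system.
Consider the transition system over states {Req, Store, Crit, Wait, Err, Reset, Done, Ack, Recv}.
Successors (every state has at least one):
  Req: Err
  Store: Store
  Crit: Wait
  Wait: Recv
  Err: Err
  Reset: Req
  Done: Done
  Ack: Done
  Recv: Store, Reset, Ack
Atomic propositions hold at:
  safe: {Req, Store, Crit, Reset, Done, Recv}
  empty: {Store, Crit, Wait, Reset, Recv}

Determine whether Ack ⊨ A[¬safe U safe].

Yes

Sat(¬safe) = {Wait, Err, Ack}
A[¬safe U safe]: least fixpoint, start Z0 = Sat(safe) = {Req, Store, Crit, Reset, Done, Recv}, add states in Sat(¬safe) with every successor in Z. Z1 = {Req, Store, Crit, Wait, Reset, Done, Ack, Recv}; fixed.
Sat(A[¬safe U safe]) = {Req, Store, Crit, Wait, Reset, Done, Ack, Recv}
Ack ∈ Sat(A[¬safe U safe]) = {Req, Store, Crit, Wait, Reset, Done, Ack, Recv}, so the formula holds at Ack.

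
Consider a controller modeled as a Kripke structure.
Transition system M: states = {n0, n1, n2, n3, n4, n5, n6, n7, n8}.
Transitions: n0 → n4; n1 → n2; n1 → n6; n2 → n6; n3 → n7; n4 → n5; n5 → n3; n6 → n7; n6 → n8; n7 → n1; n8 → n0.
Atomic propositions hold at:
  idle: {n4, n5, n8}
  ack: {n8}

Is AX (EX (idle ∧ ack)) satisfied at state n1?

No

Sat(idle ∧ ack) = {n8}
Sat(EX (idle ∧ ack)) = {s : some successor in {n8}} = {n6}
Sat(AX (EX (idle ∧ ack))) = {s : every successor in {n6}} = {n2}
n1 ∉ Sat(AX (EX (idle ∧ ack))) = {n2}, so the formula does not hold at n1.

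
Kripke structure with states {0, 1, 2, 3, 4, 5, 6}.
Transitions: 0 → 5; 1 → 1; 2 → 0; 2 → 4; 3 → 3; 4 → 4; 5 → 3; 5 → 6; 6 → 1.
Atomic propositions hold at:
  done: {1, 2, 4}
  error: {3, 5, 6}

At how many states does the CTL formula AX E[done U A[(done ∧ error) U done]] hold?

Sat(done ∧ error) = ∅
A[(done ∧ error) U done]: least fixpoint, start Z0 = Sat(done) = {1, 2, 4}, add states in Sat(done ∧ error) with every successor in Z. Already a fixed point.
Sat(A[(done ∧ error) U done]) = {1, 2, 4}
E[done U A[(done ∧ error) U done]]: least fixpoint, start Z0 = Sat(A[(done ∧ error) U done]) = {1, 2, 4}, add states in Sat(done) with some successor in Z. Already a fixed point.
Sat(E[done U A[(done ∧ error) U done]]) = {1, 2, 4}
Sat(AX E[done U A[(done ∧ error) U done]]) = {s : every successor in {1, 2, 4}} = {1, 4, 6}
|Sat(AX E[done U A[(done ∧ error) U done]])| = |{1, 4, 6}| = 3.

3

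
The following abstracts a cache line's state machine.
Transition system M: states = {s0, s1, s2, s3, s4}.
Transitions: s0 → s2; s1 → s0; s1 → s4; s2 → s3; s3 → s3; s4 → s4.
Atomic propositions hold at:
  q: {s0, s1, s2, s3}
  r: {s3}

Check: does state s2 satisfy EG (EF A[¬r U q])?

Sat(¬r) = {s0, s1, s2, s4}
A[¬r U q]: least fixpoint, start Z0 = Sat(q) = {s0, s1, s2, s3}, add states in Sat(¬r) with every successor in Z. Already a fixed point.
Sat(A[¬r U q]) = {s0, s1, s2, s3}
EF A[¬r U q]: least fixpoint, start Z0 = {s0, s1, s2, s3}, add states with some successor in Z. Already a fixed point.
Sat(EF A[¬r U q]) = {s0, s1, s2, s3}
EG (EF A[¬r U q]): greatest fixpoint, start Z0 = {s0, s1, s2, s3}, keep only states in Sat with some successor in Z. Already a fixed point.
Sat(EG (EF A[¬r U q])) = {s0, s1, s2, s3}
s2 ∈ Sat(EG (EF A[¬r U q])) = {s0, s1, s2, s3}, so the formula holds at s2.

Yes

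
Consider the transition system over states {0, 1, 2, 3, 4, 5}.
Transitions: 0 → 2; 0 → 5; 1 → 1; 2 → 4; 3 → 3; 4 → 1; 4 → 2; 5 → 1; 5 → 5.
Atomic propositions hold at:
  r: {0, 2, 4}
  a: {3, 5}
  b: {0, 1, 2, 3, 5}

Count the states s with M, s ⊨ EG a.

2

EG a: greatest fixpoint, start Z0 = {3, 5}, keep only states in Sat with some successor in Z. Already a fixed point.
Sat(EG a) = {3, 5}
|Sat(EG a)| = |{3, 5}| = 2.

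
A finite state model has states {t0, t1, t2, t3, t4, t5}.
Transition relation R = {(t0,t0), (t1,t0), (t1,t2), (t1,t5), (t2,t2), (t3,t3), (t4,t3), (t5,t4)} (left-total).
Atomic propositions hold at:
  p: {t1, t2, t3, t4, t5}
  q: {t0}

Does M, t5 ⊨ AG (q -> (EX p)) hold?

Sat(EX p) = {s : some successor in {t1, t2, t3, t4, t5}} = {t1, t2, t3, t4, t5}
Sat(q -> (EX p)) = {t1, t2, t3, t4, t5}
AG (q -> (EX p)): greatest fixpoint, start Z0 = {t1, t2, t3, t4, t5}, keep only states in Sat with every successor in Z. Z1 = {t2, t3, t4, t5}; fixed.
Sat(AG (q -> (EX p))) = {t2, t3, t4, t5}
t5 ∈ Sat(AG (q -> (EX p))) = {t2, t3, t4, t5}, so the formula holds at t5.

Yes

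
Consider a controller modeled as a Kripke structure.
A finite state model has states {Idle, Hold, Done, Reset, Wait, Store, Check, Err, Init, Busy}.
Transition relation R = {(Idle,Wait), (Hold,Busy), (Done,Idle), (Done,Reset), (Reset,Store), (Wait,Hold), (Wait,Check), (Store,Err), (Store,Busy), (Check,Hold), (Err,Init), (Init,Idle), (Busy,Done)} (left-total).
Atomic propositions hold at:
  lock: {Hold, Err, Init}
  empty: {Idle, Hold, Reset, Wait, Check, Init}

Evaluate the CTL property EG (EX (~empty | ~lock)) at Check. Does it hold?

No

Sat(~empty) = {Done, Store, Err, Busy}
Sat(~lock) = {Idle, Done, Reset, Wait, Store, Check, Busy}
Sat(~empty | ~lock) = {Idle, Done, Reset, Wait, Store, Check, Err, Busy}
Sat(EX (~empty | ~lock)) = {s : some successor in {Idle, Done, Reset, Wait, Store, Check, Err, Busy}} = {Idle, Hold, Done, Reset, Wait, Store, Init, Busy}
EG (EX (~empty | ~lock)): greatest fixpoint, start Z0 = {Idle, Hold, Done, Reset, Wait, Store, Init, Busy}, keep only states in Sat with some successor in Z. Already a fixed point.
Sat(EG (EX (~empty | ~lock))) = {Idle, Hold, Done, Reset, Wait, Store, Init, Busy}
Check ∉ Sat(EG (EX (~empty | ~lock))) = {Idle, Hold, Done, Reset, Wait, Store, Init, Busy}, so the formula does not hold at Check.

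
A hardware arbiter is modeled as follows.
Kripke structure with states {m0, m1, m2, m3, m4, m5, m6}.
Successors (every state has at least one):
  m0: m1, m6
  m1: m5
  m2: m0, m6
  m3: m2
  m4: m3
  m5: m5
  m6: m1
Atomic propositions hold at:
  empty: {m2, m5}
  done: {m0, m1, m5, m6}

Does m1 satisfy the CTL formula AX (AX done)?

Yes

Sat(AX done) = {s : every successor in {m0, m1, m5, m6}} = {m0, m1, m2, m5, m6}
Sat(AX (AX done)) = {s : every successor in {m0, m1, m2, m5, m6}} = {m0, m1, m2, m3, m5, m6}
m1 ∈ Sat(AX (AX done)) = {m0, m1, m2, m3, m5, m6}, so the formula holds at m1.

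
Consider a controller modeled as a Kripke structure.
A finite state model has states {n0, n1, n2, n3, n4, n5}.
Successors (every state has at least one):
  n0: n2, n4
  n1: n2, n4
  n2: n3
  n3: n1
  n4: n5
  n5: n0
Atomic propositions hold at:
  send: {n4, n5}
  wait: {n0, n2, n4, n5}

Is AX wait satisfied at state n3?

No

Sat(AX wait) = {s : every successor in {n0, n2, n4, n5}} = {n0, n1, n4, n5}
n3 ∉ Sat(AX wait) = {n0, n1, n4, n5}, so the formula does not hold at n3.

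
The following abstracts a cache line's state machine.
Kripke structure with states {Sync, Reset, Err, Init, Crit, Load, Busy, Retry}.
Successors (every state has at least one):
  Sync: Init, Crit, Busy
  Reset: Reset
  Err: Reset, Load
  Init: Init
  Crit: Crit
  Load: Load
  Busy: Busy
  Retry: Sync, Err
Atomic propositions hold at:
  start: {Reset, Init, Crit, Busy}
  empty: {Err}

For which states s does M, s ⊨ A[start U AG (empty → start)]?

Sat(empty → start) = {Sync, Reset, Init, Crit, Load, Busy, Retry}
AG (empty → start): greatest fixpoint, start Z0 = {Sync, Reset, Init, Crit, Load, Busy, Retry}, keep only states in Sat with every successor in Z. Z1 = {Sync, Reset, Init, Crit, Load, Busy}; fixed.
Sat(AG (empty → start)) = {Sync, Reset, Init, Crit, Load, Busy}
A[start U AG (empty → start)]: least fixpoint, start Z0 = Sat(AG (empty → start)) = {Sync, Reset, Init, Crit, Load, Busy}, add states in Sat(start) with every successor in Z. Already a fixed point.
Sat(A[start U AG (empty → start)]) = {Sync, Reset, Init, Crit, Load, Busy}

{Sync, Reset, Init, Crit, Load, Busy}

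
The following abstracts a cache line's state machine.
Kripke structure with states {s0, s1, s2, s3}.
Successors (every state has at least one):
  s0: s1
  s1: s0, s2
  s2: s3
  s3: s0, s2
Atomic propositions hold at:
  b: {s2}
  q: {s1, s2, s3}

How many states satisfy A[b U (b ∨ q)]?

3

Sat(b ∨ q) = {s1, s2, s3}
A[b U (b ∨ q)]: least fixpoint, start Z0 = Sat((b ∨ q)) = {s1, s2, s3}, add states in Sat(b) with every successor in Z. Already a fixed point.
Sat(A[b U (b ∨ q)]) = {s1, s2, s3}
|Sat(A[b U (b ∨ q)])| = |{s1, s2, s3}| = 3.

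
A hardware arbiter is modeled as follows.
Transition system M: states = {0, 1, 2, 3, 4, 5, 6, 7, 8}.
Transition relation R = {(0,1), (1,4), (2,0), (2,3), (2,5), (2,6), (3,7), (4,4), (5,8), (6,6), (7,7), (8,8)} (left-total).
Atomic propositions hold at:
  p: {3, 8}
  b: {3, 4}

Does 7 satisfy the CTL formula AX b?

Sat(AX b) = {s : every successor in {3, 4}} = {1, 4}
7 ∉ Sat(AX b) = {1, 4}, so the formula does not hold at 7.

No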